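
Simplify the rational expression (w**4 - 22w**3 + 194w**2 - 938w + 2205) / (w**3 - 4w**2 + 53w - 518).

(w**3 - 15w**2 + 89w - 315)/(w**2 + 3w + 74)

Apply the Euclidean algorithm:
  w**4 - 22w**3 + 194w**2 - 938w + 2205 = (w - 18)(w**3 - 4w**2 + 53w - 518) + (69w**2 + 534w - 7119)
  w**3 - 4w**2 + 53w - 518 = ((1/69)w - 90/529)(69w**2 + 534w - 7119) + ((130676/529)w - 914732/529)
  69w**2 + 534w - 7119 = ((36501/130676)w + 537993/130676)((130676/529)w - 914732/529) + (0)
Last nonzero remainder: (130676/529)w - 914732/529. Dividing through by 130676/529 gives the monic gcd w - 7.
Cancel w - 7 from numerator and denominator to get the reduced form.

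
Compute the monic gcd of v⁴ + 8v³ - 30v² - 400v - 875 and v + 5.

v + 5

Apply the Euclidean algorithm:
  v⁴ + 8v³ - 30v² - 400v - 875 = (v³ + 3v² - 45v - 175)(v + 5) + (0)
The last nonzero remainder v + 5 is already monic.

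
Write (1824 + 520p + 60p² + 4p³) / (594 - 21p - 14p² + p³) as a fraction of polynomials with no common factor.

(304 + 36p + 4p²)/(99 - 20p + p²)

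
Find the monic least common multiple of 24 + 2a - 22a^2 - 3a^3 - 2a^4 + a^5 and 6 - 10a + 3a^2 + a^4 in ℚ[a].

-24 + 22a + 24a^2 - 19a^3 - a^4 - 3a^5 + a^6

Apply the Euclidean algorithm:
  a^5 - 2a^4 - 3a^3 - 22a^2 + 2a + 24 = (a - 2)(a^4 + 3a^2 - 10a + 6) + (-6a^3 - 6a^2 - 24a + 36)
  a^4 + 3a^2 - 10a + 6 = (-(1/6)a + 1/6)(-6a^3 - 6a^2 - 24a + 36) + (0)
Last nonzero remainder: -6a^3 - 6a^2 - 24a + 36. Dividing through by -6 gives the monic gcd a^3 + a^2 + 4a - 6.
Then lcm(f, g) = f·g / gcd(f, g); expanding and making the result monic gives the answer.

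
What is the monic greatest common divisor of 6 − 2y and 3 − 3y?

Apply the Euclidean algorithm:
  −2y + 6 = (2/3)(−3y + 3) + (4)
  −3y + 3 = (−(3/4)y + 3/4)(4) + (0)
The last nonzero remainder is the constant 4, so the polynomials are coprime and gcd = 1.

1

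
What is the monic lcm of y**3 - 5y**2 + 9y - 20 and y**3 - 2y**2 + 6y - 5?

Euclidean algorithm in ℚ[y]:
  y**3 - 5y**2 + 9y - 20 = (y**3 - 2y**2 + 6y - 5) + (-3y**2 + 3y - 15)
  y**3 - 2y**2 + 6y - 5 = (-(1/3)y + 1/3)(-3y**2 + 3y - 15) + (0)
Last nonzero remainder: -3y**2 + 3y - 15. Dividing through by -3 gives the monic gcd y**2 - y + 5.
Then lcm(f, g) = f·g / gcd(f, g); expanding and making the result monic gives the answer.

y**4 - 6y**3 + 14y**2 - 29y + 20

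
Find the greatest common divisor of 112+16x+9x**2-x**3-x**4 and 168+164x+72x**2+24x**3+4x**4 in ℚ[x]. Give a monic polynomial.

7+x+x**2

Euclidean algorithm in ℚ[x]:
  -x**4-x**3+9x**2+16x+112 = (-1/4)(4x**4+24x**3+72x**2+164x+168) + (5x**3+27x**2+57x+154)
  4x**4+24x**3+72x**2+164x+168 = ((4/5)x+12/25)(5x**3+27x**2+57x+154) + ((336/25)x**2+(336/25)x+2352/25)
  5x**3+27x**2+57x+154 = ((125/336)x+275/168)((336/25)x**2+(336/25)x+2352/25) + (0)
Last nonzero remainder: (336/25)x**2+(336/25)x+2352/25. Dividing through by 336/25 gives the monic gcd x**2+x+7.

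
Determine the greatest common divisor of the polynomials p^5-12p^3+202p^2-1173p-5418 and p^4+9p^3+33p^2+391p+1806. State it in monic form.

p^3+3p^2+15p+301

By polynomial division,
  p^5-12p^3+202p^2-1173p-5418 = (p-9)(p^4+9p^3+33p^2+391p+1806) + (36p^3+108p^2+540p+10836)
  p^4+9p^3+33p^2+391p+1806 = ((1/36)p+1/6)(36p^3+108p^2+540p+10836) + (0)
Last nonzero remainder: 36p^3+108p^2+540p+10836. Dividing through by 36 gives the monic gcd p^3+3p^2+15p+301.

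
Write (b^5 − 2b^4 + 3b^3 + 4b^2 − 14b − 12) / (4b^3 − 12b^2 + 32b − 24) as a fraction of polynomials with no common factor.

(b^3 − 3b − 2)/(4b − 4)

Repeated division with remainder:
  b^5 − 2b^4 + 3b^3 + 4b^2 − 14b − 12 = ((1/4)b^2 + (1/4)b − 1/2)(4b^3 − 12b^2 + 32b − 24) + (−4b^2 + 8b − 24)
  4b^3 − 12b^2 + 32b − 24 = (−b + 1)(−4b^2 + 8b − 24) + (0)
Last nonzero remainder: −4b^2 + 8b − 24. Dividing through by −4 gives the monic gcd b^2 − 2b + 6.
Cancel b^2 − 2b + 6 from numerator and denominator to get the reduced form.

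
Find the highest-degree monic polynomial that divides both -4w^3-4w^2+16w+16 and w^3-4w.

w^2-4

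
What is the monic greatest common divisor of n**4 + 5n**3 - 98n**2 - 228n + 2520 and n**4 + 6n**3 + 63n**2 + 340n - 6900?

Euclidean algorithm in ℚ[n]:
  n**4 + 5n**3 - 98n**2 - 228n + 2520 = (n**4 + 6n**3 + 63n**2 + 340n - 6900) + (-n**3 - 161n**2 - 568n + 9420)
  n**4 + 6n**3 + 63n**2 + 340n - 6900 = (-n + 155)(-n**3 - 161n**2 - 568n + 9420) + (24450n**2 + 97800n - 1467000)
  -n**3 - 161n**2 - 568n + 9420 = (-(1/24450)n - 157/24450)(24450n**2 + 97800n - 1467000) + (0)
Last nonzero remainder: 24450n**2 + 97800n - 1467000. Dividing through by 24450 gives the monic gcd n**2 + 4n - 60.

n**2 + 4n - 60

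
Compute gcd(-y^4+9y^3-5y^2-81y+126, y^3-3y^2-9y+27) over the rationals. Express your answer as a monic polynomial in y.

y^2-9

Apply the Euclidean algorithm:
  -y^4+9y^3-5y^2-81y+126 = (-y+6)(y^3-3y^2-9y+27) + (4y^2-36)
  y^3-3y^2-9y+27 = ((1/4)y-3/4)(4y^2-36) + (0)
Last nonzero remainder: 4y^2-36. Dividing through by 4 gives the monic gcd y^2-9.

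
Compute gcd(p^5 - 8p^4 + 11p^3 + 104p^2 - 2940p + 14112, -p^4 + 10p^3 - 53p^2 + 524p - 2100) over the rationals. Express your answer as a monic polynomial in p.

p^2 - 13p + 42

Euclidean algorithm in ℚ[p]:
  p^5 - 8p^4 + 11p^3 + 104p^2 - 2940p + 14112 = (-p - 2)(-p^4 + 10p^3 - 53p^2 + 524p - 2100) + (-22p^3 + 522p^2 - 3992p + 9912)
  -p^4 + 10p^3 - 53p^2 + 524p - 2100 = ((1/22)p + 151/242)(-22p^3 + 522p^2 - 3992p + 9912) + (-(23868/121)p^2 + (310284/121)p - 1002456/121)
  -22p^3 + 522p^2 - 3992p + 9912 = ((1331/11934)p - 7139/5967)(-(23868/121)p^2 + (310284/121)p - 1002456/121) + (0)
Last nonzero remainder: -(23868/121)p^2 + (310284/121)p - 1002456/121. Dividing through by -23868/121 gives the monic gcd p^2 - 13p + 42.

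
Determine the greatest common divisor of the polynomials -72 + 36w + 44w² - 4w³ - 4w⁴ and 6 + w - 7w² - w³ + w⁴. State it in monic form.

6 - 5w - 2w² + w³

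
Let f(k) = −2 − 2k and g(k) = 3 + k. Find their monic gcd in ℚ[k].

1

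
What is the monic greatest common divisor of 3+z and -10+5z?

1

By polynomial division,
  z+3 = (1/5)(5z-10) + (5)
  5z-10 = (z-2)(5) + (0)
The last nonzero remainder is the constant 5, so the polynomials are coprime and gcd = 1.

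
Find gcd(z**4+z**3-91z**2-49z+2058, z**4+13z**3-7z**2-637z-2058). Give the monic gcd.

By polynomial division,
  z**4+z**3-91z**2-49z+2058 = (z**4+13z**3-7z**2-637z-2058) + (-12z**3-84z**2+588z+4116)
  z**4+13z**3-7z**2-637z-2058 = (-(1/12)z-1/2)(-12z**3-84z**2+588z+4116) + (0)
Last nonzero remainder: -12z**3-84z**2+588z+4116. Dividing through by -12 gives the monic gcd z**3+7z**2-49z-343.

z**3+7z**2-49z-343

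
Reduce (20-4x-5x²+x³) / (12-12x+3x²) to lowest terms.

(-10-3x+x²)/(-6+3x)

Euclidean algorithm in ℚ[x]:
  x³-5x²-4x+20 = ((1/3)x-1/3)(3x²-12x+12) + (-12x+24)
  3x²-12x+12 = (-(1/4)x+1/2)(-12x+24) + (0)
Last nonzero remainder: -12x+24. Dividing through by -12 gives the monic gcd x-2.
Cancel x-2 from numerator and denominator to get the reduced form.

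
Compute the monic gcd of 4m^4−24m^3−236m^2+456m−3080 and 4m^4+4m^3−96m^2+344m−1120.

Apply the Euclidean algorithm:
  4m^4−24m^3−236m^2+456m−3080 = (4m^4+4m^3−96m^2+344m−1120) + (−28m^3−140m^2+112m−1960)
  4m^4+4m^3−96m^2+344m−1120 = (−(1/7)m+4/7)(−28m^3−140m^2+112m−1960) + (0)
Last nonzero remainder: −28m^3−140m^2+112m−1960. Dividing through by −28 gives the monic gcd m^3+5m^2−4m+70.

m^3+5m^2−4m+70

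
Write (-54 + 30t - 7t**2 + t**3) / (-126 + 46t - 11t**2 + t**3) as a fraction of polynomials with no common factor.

(-3 + t)/(-7 + t)

Apply the Euclidean algorithm:
  t**3 - 7t**2 + 30t - 54 = (t**3 - 11t**2 + 46t - 126) + (4t**2 - 16t + 72)
  t**3 - 11t**2 + 46t - 126 = ((1/4)t - 7/4)(4t**2 - 16t + 72) + (0)
Last nonzero remainder: 4t**2 - 16t + 72. Dividing through by 4 gives the monic gcd t**2 - 4t + 18.
Cancel t**2 - 4t + 18 from numerator and denominator to get the reduced form.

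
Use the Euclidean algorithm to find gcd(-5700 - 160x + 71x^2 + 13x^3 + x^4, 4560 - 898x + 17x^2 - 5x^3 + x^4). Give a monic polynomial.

-570 + 41x + 3x^2 + x^3

Apply the Euclidean algorithm:
  x^4 + 13x^3 + 71x^2 - 160x - 5700 = (x^4 - 5x^3 + 17x^2 - 898x + 4560) + (18x^3 + 54x^2 + 738x - 10260)
  x^4 - 5x^3 + 17x^2 - 898x + 4560 = ((1/18)x - 4/9)(18x^3 + 54x^2 + 738x - 10260) + (0)
Last nonzero remainder: 18x^3 + 54x^2 + 738x - 10260. Dividing through by 18 gives the monic gcd x^3 + 3x^2 + 41x - 570.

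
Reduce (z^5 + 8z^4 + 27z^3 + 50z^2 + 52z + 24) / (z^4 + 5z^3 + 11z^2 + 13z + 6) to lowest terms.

Repeated division with remainder:
  z^5 + 8z^4 + 27z^3 + 50z^2 + 52z + 24 = (z + 3)(z^4 + 5z^3 + 11z^2 + 13z + 6) + (z^3 + 4z^2 + 7z + 6)
  z^4 + 5z^3 + 11z^2 + 13z + 6 = (z + 1)(z^3 + 4z^2 + 7z + 6) + (0)
The last nonzero remainder z^3 + 4z^2 + 7z + 6 is already monic.
Cancel z^3 + 4z^2 + 7z + 6 from numerator and denominator to get the reduced form.

(z^2 + 4z + 4)/(z + 1)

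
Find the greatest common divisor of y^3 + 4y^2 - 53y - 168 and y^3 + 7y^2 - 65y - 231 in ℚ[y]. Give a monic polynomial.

y^2 - 4y - 21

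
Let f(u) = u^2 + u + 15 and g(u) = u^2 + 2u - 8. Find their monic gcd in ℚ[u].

1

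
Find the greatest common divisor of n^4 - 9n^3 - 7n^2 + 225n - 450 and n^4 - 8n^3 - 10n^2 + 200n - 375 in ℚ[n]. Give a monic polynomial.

n^3 - 3n^2 - 25n + 75

Euclidean algorithm in ℚ[n]:
  n^4 - 9n^3 - 7n^2 + 225n - 450 = (n^4 - 8n^3 - 10n^2 + 200n - 375) + (-n^3 + 3n^2 + 25n - 75)
  n^4 - 8n^3 - 10n^2 + 200n - 375 = (-n + 5)(-n^3 + 3n^2 + 25n - 75) + (0)
Last nonzero remainder: -n^3 + 3n^2 + 25n - 75. Dividing through by -1 gives the monic gcd n^3 - 3n^2 - 25n + 75.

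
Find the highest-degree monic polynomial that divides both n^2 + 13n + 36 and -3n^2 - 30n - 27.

n + 9

Apply the Euclidean algorithm:
  n^2 + 13n + 36 = (-1/3)(-3n^2 - 30n - 27) + (3n + 27)
  -3n^2 - 30n - 27 = (-n - 1)(3n + 27) + (0)
Last nonzero remainder: 3n + 27. Dividing through by 3 gives the monic gcd n + 9.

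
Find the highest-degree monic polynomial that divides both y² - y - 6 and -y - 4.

1

Euclidean algorithm in ℚ[y]:
  y² - y - 6 = (-y + 5)(-y - 4) + (14)
  -y - 4 = (-(1/14)y - 2/7)(14) + (0)
The last nonzero remainder is the constant 14, so the polynomials are coprime and gcd = 1.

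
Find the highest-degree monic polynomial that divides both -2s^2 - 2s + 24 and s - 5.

1

By polynomial division,
  -2s^2 - 2s + 24 = (-2s - 12)(s - 5) + (-36)
  s - 5 = (-(1/36)s + 5/36)(-36) + (0)
The last nonzero remainder is the constant -36, so the polynomials are coprime and gcd = 1.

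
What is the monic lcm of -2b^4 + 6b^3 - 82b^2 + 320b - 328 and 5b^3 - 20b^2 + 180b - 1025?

b^5 - 8b^4 + 56b^3 - 365b^2 + 964b - 820

Euclidean algorithm in ℚ[b]:
  -2b^4 + 6b^3 - 82b^2 + 320b - 328 = (-(2/5)b - 2/5)(5b^3 - 20b^2 + 180b - 1025) + (-18b^2 - 18b - 738)
  5b^3 - 20b^2 + 180b - 1025 = (-(5/18)b + 25/18)(-18b^2 - 18b - 738) + (0)
Last nonzero remainder: -18b^2 - 18b - 738. Dividing through by -18 gives the monic gcd b^2 + b + 41.
Then lcm(f, g) = f·g / gcd(f, g); expanding and making the result monic gives the answer.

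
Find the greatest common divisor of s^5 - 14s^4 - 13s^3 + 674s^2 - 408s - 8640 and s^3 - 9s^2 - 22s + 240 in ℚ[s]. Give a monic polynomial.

Euclidean algorithm in ℚ[s]:
  s^5 - 14s^4 - 13s^3 + 674s^2 - 408s - 8640 = (s^2 - 5s - 36)(s^3 - 9s^2 - 22s + 240) + (0)
The last nonzero remainder s^3 - 9s^2 - 22s + 240 is already monic.

s^3 - 9s^2 - 22s + 240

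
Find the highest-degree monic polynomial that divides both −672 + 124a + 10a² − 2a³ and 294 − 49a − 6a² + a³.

42 − 13a + a²

Apply the Euclidean algorithm:
  −2a³ + 10a² + 124a − 672 = (−2)(a³ − 6a² − 49a + 294) + (−2a² + 26a − 84)
  a³ − 6a² − 49a + 294 = (−(1/2)a − 7/2)(−2a² + 26a − 84) + (0)
Last nonzero remainder: −2a² + 26a − 84. Dividing through by −2 gives the monic gcd a² − 13a + 42.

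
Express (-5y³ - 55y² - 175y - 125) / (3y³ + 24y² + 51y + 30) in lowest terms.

Repeated division with remainder:
  -5y³ - 55y² - 175y - 125 = (-5/3)(3y³ + 24y² + 51y + 30) + (-15y² - 90y - 75)
  3y³ + 24y² + 51y + 30 = (-(1/5)y - 2/5)(-15y² - 90y - 75) + (0)
Last nonzero remainder: -15y² - 90y - 75. Dividing through by -15 gives the monic gcd y² + 6y + 5.
Cancel y² + 6y + 5 from numerator and denominator to get the reduced form.

(-5y - 25)/(3y + 6)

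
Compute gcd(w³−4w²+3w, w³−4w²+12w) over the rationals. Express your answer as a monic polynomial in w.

w

Apply the Euclidean algorithm:
  w³−4w²+3w = (w³−4w²+12w) + (−9w)
  w³−4w²+12w = (−(1/9)w²+(4/9)w−4/3)(−9w) + (0)
Last nonzero remainder: −9w. Dividing through by −9 gives the monic gcd w.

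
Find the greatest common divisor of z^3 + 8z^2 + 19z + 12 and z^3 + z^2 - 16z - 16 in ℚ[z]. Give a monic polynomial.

Repeated division with remainder:
  z^3 + 8z^2 + 19z + 12 = (z^3 + z^2 - 16z - 16) + (7z^2 + 35z + 28)
  z^3 + z^2 - 16z - 16 = ((1/7)z - 4/7)(7z^2 + 35z + 28) + (0)
Last nonzero remainder: 7z^2 + 35z + 28. Dividing through by 7 gives the monic gcd z^2 + 5z + 4.

z^2 + 5z + 4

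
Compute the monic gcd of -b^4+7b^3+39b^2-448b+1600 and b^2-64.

Apply the Euclidean algorithm:
  -b^4+7b^3+39b^2-448b+1600 = (-b^2+7b-25)(b^2-64) + (0)
The last nonzero remainder b^2-64 is already monic.

b^2-64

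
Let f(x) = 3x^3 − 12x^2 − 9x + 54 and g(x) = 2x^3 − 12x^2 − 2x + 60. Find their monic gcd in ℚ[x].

x^2 − x − 6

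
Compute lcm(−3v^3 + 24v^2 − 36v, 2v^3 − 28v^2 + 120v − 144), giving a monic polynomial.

v^4 − 14v^3 + 60v^2 − 72v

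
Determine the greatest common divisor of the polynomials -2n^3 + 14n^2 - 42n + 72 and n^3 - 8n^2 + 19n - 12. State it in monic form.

n - 4

Repeated division with remainder:
  -2n^3 + 14n^2 - 42n + 72 = (-2)(n^3 - 8n^2 + 19n - 12) + (-2n^2 - 4n + 48)
  n^3 - 8n^2 + 19n - 12 = (-(1/2)n + 5)(-2n^2 - 4n + 48) + (63n - 252)
  -2n^2 - 4n + 48 = (-(2/63)n - 4/21)(63n - 252) + (0)
Last nonzero remainder: 63n - 252. Dividing through by 63 gives the monic gcd n - 4.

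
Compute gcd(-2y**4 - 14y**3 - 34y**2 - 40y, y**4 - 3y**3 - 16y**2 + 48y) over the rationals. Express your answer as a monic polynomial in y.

Euclidean algorithm in ℚ[y]:
  -2y**4 - 14y**3 - 34y**2 - 40y = (-2)(y**4 - 3y**3 - 16y**2 + 48y) + (-20y**3 - 66y**2 + 56y)
  y**4 - 3y**3 - 16y**2 + 48y = (-(1/20)y + 63/200)(-20y**3 - 66y**2 + 56y) + ((759/100)y**2 + (759/25)y)
  -20y**3 - 66y**2 + 56y = (-(2000/759)y + 1400/759)((759/100)y**2 + (759/25)y) + (0)
Last nonzero remainder: (759/100)y**2 + (759/25)y. Dividing through by 759/100 gives the monic gcd y**2 + 4y.

y**2 + 4y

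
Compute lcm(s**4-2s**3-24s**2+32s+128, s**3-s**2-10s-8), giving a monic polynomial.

s**5-s**4-26s**3+8s**2+160s+128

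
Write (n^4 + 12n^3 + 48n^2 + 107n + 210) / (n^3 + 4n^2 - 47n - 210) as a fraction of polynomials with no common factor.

Repeated division with remainder:
  n^4 + 12n^3 + 48n^2 + 107n + 210 = (n + 8)(n^3 + 4n^2 - 47n - 210) + (63n^2 + 693n + 1890)
  n^3 + 4n^2 - 47n - 210 = ((1/63)n - 1/9)(63n^2 + 693n + 1890) + (0)
Last nonzero remainder: 63n^2 + 693n + 1890. Dividing through by 63 gives the monic gcd n^2 + 11n + 30.
Cancel n^2 + 11n + 30 from numerator and denominator to get the reduced form.

(n^2 + n + 7)/(n - 7)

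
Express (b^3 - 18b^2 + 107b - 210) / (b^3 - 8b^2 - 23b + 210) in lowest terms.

(b - 5)/(b + 5)

Apply the Euclidean algorithm:
  b^3 - 18b^2 + 107b - 210 = (b^3 - 8b^2 - 23b + 210) + (-10b^2 + 130b - 420)
  b^3 - 8b^2 - 23b + 210 = (-(1/10)b - 1/2)(-10b^2 + 130b - 420) + (0)
Last nonzero remainder: -10b^2 + 130b - 420. Dividing through by -10 gives the monic gcd b^2 - 13b + 42.
Cancel b^2 - 13b + 42 from numerator and denominator to get the reduced form.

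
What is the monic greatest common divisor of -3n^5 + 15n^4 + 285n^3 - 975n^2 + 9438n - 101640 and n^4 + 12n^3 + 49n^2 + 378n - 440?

By polynomial division,
  -3n^5 + 15n^4 + 285n^3 - 975n^2 + 9438n - 101640 = (-3n + 51)(n^4 + 12n^3 + 49n^2 + 378n - 440) + (-180n^3 - 2340n^2 - 11160n - 79200)
  n^4 + 12n^3 + 49n^2 + 378n - 440 = (-(1/180)n + 1/180)(-180n^3 - 2340n^2 - 11160n - 79200) + (0)
Last nonzero remainder: -180n^3 - 2340n^2 - 11160n - 79200. Dividing through by -180 gives the monic gcd n^3 + 13n^2 + 62n + 440.

n^3 + 13n^2 + 62n + 440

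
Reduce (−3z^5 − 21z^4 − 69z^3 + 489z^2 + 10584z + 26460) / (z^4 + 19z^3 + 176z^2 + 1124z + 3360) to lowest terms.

(−3z^2 + 12z + 63)/(z + 8)

Repeated division with remainder:
  −3z^5 − 21z^4 − 69z^3 + 489z^2 + 10584z + 26460 = (−3z + 36)(z^4 + 19z^3 + 176z^2 + 1124z + 3360) + (−225z^3 − 2475z^2 − 19800z − 94500)
  z^4 + 19z^3 + 176z^2 + 1124z + 3360 = (−(1/225)z − 8/225)(−225z^3 − 2475z^2 − 19800z − 94500) + (0)
Last nonzero remainder: −225z^3 − 2475z^2 − 19800z − 94500. Dividing through by −225 gives the monic gcd z^3 + 11z^2 + 88z + 420.
Cancel z^3 + 11z^2 + 88z + 420 from numerator and denominator to get the reduced form.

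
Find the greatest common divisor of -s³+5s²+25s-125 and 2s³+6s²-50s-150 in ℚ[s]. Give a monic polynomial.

Repeated division with remainder:
  -s³+5s²+25s-125 = (-1/2)(2s³+6s²-50s-150) + (8s²-200)
  2s³+6s²-50s-150 = ((1/4)s+3/4)(8s²-200) + (0)
Last nonzero remainder: 8s²-200. Dividing through by 8 gives the monic gcd s²-25.

s²-25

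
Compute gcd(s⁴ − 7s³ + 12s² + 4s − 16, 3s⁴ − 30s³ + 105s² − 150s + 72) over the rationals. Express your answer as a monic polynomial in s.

Repeated division with remainder:
  s⁴ − 7s³ + 12s² + 4s − 16 = (1/3)(3s⁴ − 30s³ + 105s² − 150s + 72) + (3s³ − 23s² + 54s − 40)
  3s⁴ − 30s³ + 105s² − 150s + 72 = (s − 7/3)(3s³ − 23s² + 54s − 40) + (−(8/3)s² + 16s − 64/3)
  3s³ − 23s² + 54s − 40 = (−(9/8)s + 15/8)(−(8/3)s² + 16s − 64/3) + (0)
Last nonzero remainder: −(8/3)s² + 16s − 64/3. Dividing through by −8/3 gives the monic gcd s² − 6s + 8.

s² − 6s + 8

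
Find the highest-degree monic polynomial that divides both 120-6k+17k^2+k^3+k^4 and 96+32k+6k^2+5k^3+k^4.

8-2k+k^2

Apply the Euclidean algorithm:
  k^4+k^3+17k^2-6k+120 = (k^4+5k^3+6k^2+32k+96) + (-4k^3+11k^2-38k+24)
  k^4+5k^3+6k^2+32k+96 = (-(1/4)k-31/16)(-4k^3+11k^2-38k+24) + ((285/16)k^2-(285/8)k+285/2)
  -4k^3+11k^2-38k+24 = (-(64/285)k+16/95)((285/16)k^2-(285/8)k+285/2) + (0)
Last nonzero remainder: (285/16)k^2-(285/8)k+285/2. Dividing through by 285/16 gives the monic gcd k^2-2k+8.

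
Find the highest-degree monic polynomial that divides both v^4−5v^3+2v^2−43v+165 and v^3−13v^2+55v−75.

By polynomial division,
  v^4−5v^3+2v^2−43v+165 = (v+8)(v^3−13v^2+55v−75) + (51v^2−408v+765)
  v^3−13v^2+55v−75 = ((1/51)v−5/51)(51v^2−408v+765) + (0)
Last nonzero remainder: 51v^2−408v+765. Dividing through by 51 gives the monic gcd v^2−8v+15.

v^2−8v+15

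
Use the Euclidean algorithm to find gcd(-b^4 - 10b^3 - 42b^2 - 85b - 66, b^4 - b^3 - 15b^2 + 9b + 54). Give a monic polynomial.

b^2 + 5b + 6

By polynomial division,
  -b^4 - 10b^3 - 42b^2 - 85b - 66 = (-1)(b^4 - b^3 - 15b^2 + 9b + 54) + (-11b^3 - 57b^2 - 76b - 12)
  b^4 - b^3 - 15b^2 + 9b + 54 = (-(1/11)b + 68/121)(-11b^3 - 57b^2 - 76b - 12) + ((1225/121)b^2 + (6125/121)b + 7350/121)
  -11b^3 - 57b^2 - 76b - 12 = (-(1331/1225)b - 242/1225)((1225/121)b^2 + (6125/121)b + 7350/121) + (0)
Last nonzero remainder: (1225/121)b^2 + (6125/121)b + 7350/121. Dividing through by 1225/121 gives the monic gcd b^2 + 5b + 6.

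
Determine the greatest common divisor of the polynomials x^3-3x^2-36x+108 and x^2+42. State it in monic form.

By polynomial division,
  x^3-3x^2-36x+108 = (x-3)(x^2+42) + (-78x+234)
  x^2+42 = (-(1/78)x-1/26)(-78x+234) + (51)
  -78x+234 = (-(26/17)x+78/17)(51) + (0)
The last nonzero remainder is the constant 51, so the polynomials are coprime and gcd = 1.

1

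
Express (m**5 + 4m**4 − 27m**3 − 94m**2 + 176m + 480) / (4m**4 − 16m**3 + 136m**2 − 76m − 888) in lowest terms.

(m**3 + 5m**2 − 16m − 80)/(4m**2 − 12m + 148)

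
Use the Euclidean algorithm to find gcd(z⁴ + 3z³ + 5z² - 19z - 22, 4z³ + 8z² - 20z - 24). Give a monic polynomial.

By polynomial division,
  z⁴ + 3z³ + 5z² - 19z - 22 = ((1/4)z + 1/4)(4z³ + 8z² - 20z - 24) + (8z² - 8z - 16)
  4z³ + 8z² - 20z - 24 = ((1/2)z + 3/2)(8z² - 8z - 16) + (0)
Last nonzero remainder: 8z² - 8z - 16. Dividing through by 8 gives the monic gcd z² - z - 2.

z² - z - 2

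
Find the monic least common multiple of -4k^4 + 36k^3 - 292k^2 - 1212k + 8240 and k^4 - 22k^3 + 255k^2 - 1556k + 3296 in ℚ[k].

Euclidean algorithm in ℚ[k]:
  -4k^4 + 36k^3 - 292k^2 - 1212k + 8240 = (-4)(k^4 - 22k^3 + 255k^2 - 1556k + 3296) + (-52k^3 + 728k^2 - 7436k + 21424)
  k^4 - 22k^3 + 255k^2 - 1556k + 3296 = (-(1/52)k + 2/13)(-52k^3 + 728k^2 - 7436k + 21424) + (0)
Last nonzero remainder: -52k^3 + 728k^2 - 7436k + 21424. Dividing through by -52 gives the monic gcd k^3 - 14k^2 + 143k - 412.
Then lcm(f, g) = f·g / gcd(f, g); expanding and making the result monic gives the answer.

k^5 - 17k^4 + 145k^3 - 281k^2 - 4484k + 16480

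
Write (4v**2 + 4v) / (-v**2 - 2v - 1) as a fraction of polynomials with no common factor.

Apply the Euclidean algorithm:
  4v**2 + 4v = (-4)(-v**2 - 2v - 1) + (-4v - 4)
  -v**2 - 2v - 1 = ((1/4)v + 1/4)(-4v - 4) + (0)
Last nonzero remainder: -4v - 4. Dividing through by -4 gives the monic gcd v + 1.
Cancel v + 1 from numerator and denominator to get the reduced form.

(-4v)/(v + 1)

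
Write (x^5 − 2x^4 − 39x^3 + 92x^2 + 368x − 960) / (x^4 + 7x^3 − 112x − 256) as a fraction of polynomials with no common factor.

(x^3 − 2x^2 − 23x + 60)/(x^2 + 7x + 16)

Euclidean algorithm in ℚ[x]:
  x^5 − 2x^4 − 39x^3 + 92x^2 + 368x − 960 = (x − 9)(x^4 + 7x^3 − 112x − 256) + (24x^3 + 204x^2 − 384x − 3264)
  x^4 + 7x^3 − 112x − 256 = ((1/24)x − 1/16)(24x^3 + 204x^2 − 384x − 3264) + ((115/4)x^2 − 460)
  24x^3 + 204x^2 − 384x − 3264 = ((96/115)x + 816/115)((115/4)x^2 − 460) + (0)
Last nonzero remainder: (115/4)x^2 − 460. Dividing through by 115/4 gives the monic gcd x^2 − 16.
Cancel x^2 − 16 from numerator and denominator to get the reduced form.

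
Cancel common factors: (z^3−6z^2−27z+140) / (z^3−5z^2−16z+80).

(z^2−2z−35)/(z^2−z−20)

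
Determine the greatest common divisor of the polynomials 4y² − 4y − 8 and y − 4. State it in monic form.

1

Euclidean algorithm in ℚ[y]:
  4y² − 4y − 8 = (4y + 12)(y − 4) + (40)
  y − 4 = ((1/40)y − 1/10)(40) + (0)
The last nonzero remainder is the constant 40, so the polynomials are coprime and gcd = 1.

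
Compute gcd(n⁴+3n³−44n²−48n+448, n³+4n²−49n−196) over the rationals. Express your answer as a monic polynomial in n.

Euclidean algorithm in ℚ[n]:
  n⁴+3n³−44n²−48n+448 = (n−1)(n³+4n²−49n−196) + (9n²+99n+252)
  n³+4n²−49n−196 = ((1/9)n−7/9)(9n²+99n+252) + (0)
Last nonzero remainder: 9n²+99n+252. Dividing through by 9 gives the monic gcd n²+11n+28.

n²+11n+28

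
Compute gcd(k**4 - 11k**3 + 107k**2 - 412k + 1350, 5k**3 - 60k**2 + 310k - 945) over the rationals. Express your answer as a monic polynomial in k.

By polynomial division,
  k**4 - 11k**3 + 107k**2 - 412k + 1350 = ((1/5)k + 1/5)(5k**3 - 60k**2 + 310k - 945) + (57k**2 - 285k + 1539)
  5k**3 - 60k**2 + 310k - 945 = ((5/57)k - 35/57)(57k**2 - 285k + 1539) + (0)
Last nonzero remainder: 57k**2 - 285k + 1539. Dividing through by 57 gives the monic gcd k**2 - 5k + 27.

k**2 - 5k + 27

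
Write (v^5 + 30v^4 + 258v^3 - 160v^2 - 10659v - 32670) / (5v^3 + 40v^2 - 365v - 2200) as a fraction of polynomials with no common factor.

Repeated division with remainder:
  v^5 + 30v^4 + 258v^3 - 160v^2 - 10659v - 32670 = ((1/5)v^2 + (22/5)v + 31)(5v^3 + 40v^2 - 365v - 2200) + (646v^2 + 10336v + 35530)
  5v^3 + 40v^2 - 365v - 2200 = ((5/646)v - 20/323)(646v^2 + 10336v + 35530) + (0)
Last nonzero remainder: 646v^2 + 10336v + 35530. Dividing through by 646 gives the monic gcd v^2 + 16v + 55.
Cancel v^2 + 16v + 55 from numerator and denominator to get the reduced form.

(v^3 + 14v^2 - 21v - 594)/(5v - 40)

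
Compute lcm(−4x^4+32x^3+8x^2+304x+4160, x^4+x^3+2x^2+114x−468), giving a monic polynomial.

x^6−5x^5−44x^4+62x^3−1232x^2−1752x+18720

Euclidean algorithm in ℚ[x]:
  −4x^4+32x^3+8x^2+304x+4160 = (−4)(x^4+x^3+2x^2+114x−468) + (36x^3+16x^2+760x+2288)
  x^4+x^3+2x^2+114x−468 = ((1/36)x+5/324)(36x^3+16x^2+760x+2288) + (−(1568/81)x^2+(3136/81)x−40768/81)
  36x^3+16x^2+760x+2288 = (−(729/392)x−891/196)(−(1568/81)x^2+(3136/81)x−40768/81) + (0)
Last nonzero remainder: −(1568/81)x^2+(3136/81)x−40768/81. Dividing through by −1568/81 gives the monic gcd x^2−2x+26.
Then lcm(f, g) = f·g / gcd(f, g); expanding and making the result monic gives the answer.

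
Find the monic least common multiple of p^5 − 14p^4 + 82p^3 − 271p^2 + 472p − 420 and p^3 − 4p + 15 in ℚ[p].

Apply the Euclidean algorithm:
  p^5 − 14p^4 + 82p^3 − 271p^2 + 472p − 420 = (p^2 − 14p + 86)(p^3 − 4p + 15) + (−342p^2 + 1026p − 1710)
  p^3 − 4p + 15 = (−(1/342)p − 1/114)(−342p^2 + 1026p − 1710) + (0)
Last nonzero remainder: −342p^2 + 1026p − 1710. Dividing through by −342 gives the monic gcd p^2 − 3p + 5.
Then lcm(f, g) = f·g / gcd(f, g); expanding and making the result monic gives the answer.

p^6 − 11p^5 + 40p^4 − 25p^3 − 341p^2 + 996p − 1260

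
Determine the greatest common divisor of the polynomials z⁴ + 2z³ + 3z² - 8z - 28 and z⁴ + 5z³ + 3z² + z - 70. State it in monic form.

z³ + 3z - 14

Apply the Euclidean algorithm:
  z⁴ + 2z³ + 3z² - 8z - 28 = (z⁴ + 5z³ + 3z² + z - 70) + (-3z³ - 9z + 42)
  z⁴ + 5z³ + 3z² + z - 70 = (-(1/3)z - 5/3)(-3z³ - 9z + 42) + (0)
Last nonzero remainder: -3z³ - 9z + 42. Dividing through by -3 gives the monic gcd z³ + 3z - 14.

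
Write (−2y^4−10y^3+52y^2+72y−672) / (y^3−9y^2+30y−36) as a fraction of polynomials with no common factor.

Apply the Euclidean algorithm:
  −2y^4−10y^3+52y^2+72y−672 = (−2y−28)(y^3−9y^2+30y−36) + (−140y^2+840y−1680)
  y^3−9y^2+30y−36 = (−(1/140)y+3/140)(−140y^2+840y−1680) + (0)
Last nonzero remainder: −140y^2+840y−1680. Dividing through by −140 gives the monic gcd y^2−6y+12.
Cancel y^2−6y+12 from numerator and denominator to get the reduced form.

(−2y^2−22y−56)/(y−3)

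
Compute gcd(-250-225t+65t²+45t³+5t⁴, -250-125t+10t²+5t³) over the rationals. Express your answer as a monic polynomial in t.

5+t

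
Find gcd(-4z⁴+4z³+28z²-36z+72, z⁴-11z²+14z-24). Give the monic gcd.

By polynomial division,
  -4z⁴+4z³+28z²-36z+72 = (-4)(z⁴-11z²+14z-24) + (4z³-16z²+20z-24)
  z⁴-11z²+14z-24 = ((1/4)z+1)(4z³-16z²+20z-24) + (0)
Last nonzero remainder: 4z³-16z²+20z-24. Dividing through by 4 gives the monic gcd z³-4z²+5z-6.

z³-4z²+5z-6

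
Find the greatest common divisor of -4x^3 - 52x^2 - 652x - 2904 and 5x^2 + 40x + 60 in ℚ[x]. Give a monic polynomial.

Apply the Euclidean algorithm:
  -4x^3 - 52x^2 - 652x - 2904 = (-(4/5)x - 4)(5x^2 + 40x + 60) + (-444x - 2664)
  5x^2 + 40x + 60 = (-(5/444)x - 5/222)(-444x - 2664) + (0)
Last nonzero remainder: -444x - 2664. Dividing through by -444 gives the monic gcd x + 6.

x + 6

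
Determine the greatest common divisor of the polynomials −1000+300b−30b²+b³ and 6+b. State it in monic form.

Apply the Euclidean algorithm:
  b³−30b²+300b−1000 = (b²−36b+516)(b+6) + (−4096)
  b+6 = (−(1/4096)b−3/2048)(−4096) + (0)
The last nonzero remainder is the constant −4096, so the polynomials are coprime and gcd = 1.

1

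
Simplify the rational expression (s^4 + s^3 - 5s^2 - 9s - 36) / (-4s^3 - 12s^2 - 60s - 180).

(-s^3 + 2s^2 - s + 12)/(4s^2 + 60)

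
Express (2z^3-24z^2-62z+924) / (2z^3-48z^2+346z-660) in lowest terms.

(z^2-z-42)/(z^2-13z+30)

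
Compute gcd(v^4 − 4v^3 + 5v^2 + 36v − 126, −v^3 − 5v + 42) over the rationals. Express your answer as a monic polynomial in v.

v − 3

Euclidean algorithm in ℚ[v]:
  v^4 − 4v^3 + 5v^2 + 36v − 126 = (−v + 4)(−v^3 − 5v + 42) + (98v − 294)
  −v^3 − 5v + 42 = (−(1/98)v^2 − (3/98)v − 1/7)(98v − 294) + (0)
Last nonzero remainder: 98v − 294. Dividing through by 98 gives the monic gcd v − 3.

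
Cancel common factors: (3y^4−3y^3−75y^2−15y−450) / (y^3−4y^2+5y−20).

Repeated division with remainder:
  3y^4−3y^3−75y^2−15y−450 = (3y+9)(y^3−4y^2+5y−20) + (−54y^2−270)
  y^3−4y^2+5y−20 = (−(1/54)y+2/27)(−54y^2−270) + (0)
Last nonzero remainder: −54y^2−270. Dividing through by −54 gives the monic gcd y^2+5.
Cancel y^2+5 from numerator and denominator to get the reduced form.

(3y^2−3y−90)/(y−4)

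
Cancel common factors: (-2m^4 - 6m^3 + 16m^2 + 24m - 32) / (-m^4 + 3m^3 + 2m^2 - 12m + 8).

(2m + 8)/(m - 2)

Euclidean algorithm in ℚ[m]:
  -2m^4 - 6m^3 + 16m^2 + 24m - 32 = (2)(-m^4 + 3m^3 + 2m^2 - 12m + 8) + (-12m^3 + 12m^2 + 48m - 48)
  -m^4 + 3m^3 + 2m^2 - 12m + 8 = ((1/12)m - 1/6)(-12m^3 + 12m^2 + 48m - 48) + (0)
Last nonzero remainder: -12m^3 + 12m^2 + 48m - 48. Dividing through by -12 gives the monic gcd m^3 - m^2 - 4m + 4.
Cancel m^3 - m^2 - 4m + 4 from numerator and denominator to get the reduced form.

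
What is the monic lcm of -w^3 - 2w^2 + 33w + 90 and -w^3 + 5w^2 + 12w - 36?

w^4 - 37w^2 - 24w + 180

Euclidean algorithm in ℚ[w]:
  -w^3 - 2w^2 + 33w + 90 = (-w^3 + 5w^2 + 12w - 36) + (-7w^2 + 21w + 126)
  -w^3 + 5w^2 + 12w - 36 = ((1/7)w - 2/7)(-7w^2 + 21w + 126) + (0)
Last nonzero remainder: -7w^2 + 21w + 126. Dividing through by -7 gives the monic gcd w^2 - 3w - 18.
Then lcm(f, g) = f·g / gcd(f, g); expanding and making the result monic gives the answer.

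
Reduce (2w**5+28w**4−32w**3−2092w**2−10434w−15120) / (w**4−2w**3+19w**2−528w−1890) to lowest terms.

(2w**3+40w**2+262w+560)/(w**2+4w+70)

Apply the Euclidean algorithm:
  2w**5+28w**4−32w**3−2092w**2−10434w−15120 = (2w+32)(w**4−2w**3+19w**2−528w−1890) + (−6w**3−1644w**2+10242w+45360)
  w**4−2w**3+19w**2−528w−1890 = (−(1/6)w+46)(−6w**3−1644w**2+10242w+45360) + (77350w**2−464100w−2088450)
  −6w**3−1644w**2+10242w+45360 = (−(3/38675)w−24/1105)(77350w**2−464100w−2088450) + (0)
Last nonzero remainder: 77350w**2−464100w−2088450. Dividing through by 77350 gives the monic gcd w**2−6w−27.
Cancel w**2−6w−27 from numerator and denominator to get the reduced form.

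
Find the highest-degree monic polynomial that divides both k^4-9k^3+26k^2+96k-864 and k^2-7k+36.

k^2-7k+36

By polynomial division,
  k^4-9k^3+26k^2+96k-864 = (k^2-2k-24)(k^2-7k+36) + (0)
The last nonzero remainder k^2-7k+36 is already monic.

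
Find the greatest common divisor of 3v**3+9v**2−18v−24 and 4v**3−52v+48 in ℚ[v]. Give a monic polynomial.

By polynomial division,
  3v**3+9v**2−18v−24 = (3/4)(4v**3−52v+48) + (9v**2+21v−60)
  4v**3−52v+48 = ((4/9)v−28/27)(9v**2+21v−60) + (−(32/9)v−128/9)
  9v**2+21v−60 = (−(81/32)v+135/32)(−(32/9)v−128/9) + (0)
Last nonzero remainder: −(32/9)v−128/9. Dividing through by −32/9 gives the monic gcd v+4.

v+4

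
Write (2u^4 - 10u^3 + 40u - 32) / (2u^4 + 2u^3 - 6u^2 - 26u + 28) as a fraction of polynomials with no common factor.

(u^2 - 2u - 8)/(u^2 + 4u + 7)

Apply the Euclidean algorithm:
  2u^4 - 10u^3 + 40u - 32 = (2u^4 + 2u^3 - 6u^2 - 26u + 28) + (-12u^3 + 6u^2 + 66u - 60)
  2u^4 + 2u^3 - 6u^2 - 26u + 28 = (-(1/6)u - 1/4)(-12u^3 + 6u^2 + 66u - 60) + ((13/2)u^2 - (39/2)u + 13)
  -12u^3 + 6u^2 + 66u - 60 = (-(24/13)u - 60/13)((13/2)u^2 - (39/2)u + 13) + (0)
Last nonzero remainder: (13/2)u^2 - (39/2)u + 13. Dividing through by 13/2 gives the monic gcd u^2 - 3u + 2.
Cancel u^2 - 3u + 2 from numerator and denominator to get the reduced form.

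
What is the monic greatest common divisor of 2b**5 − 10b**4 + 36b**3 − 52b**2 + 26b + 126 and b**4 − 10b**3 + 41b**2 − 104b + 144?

Apply the Euclidean algorithm:
  2b**5 − 10b**4 + 36b**3 − 52b**2 + 26b + 126 = (2b + 10)(b**4 − 10b**3 + 41b**2 − 104b + 144) + (54b**3 − 254b**2 + 778b − 1314)
  b**4 − 10b**3 + 41b**2 − 104b + 144 = ((1/54)b − 143/1458)(54b**3 − 254b**2 + 778b − 1314) + ((1225/729)b**2 − (2450/729)b + 1225/81)
  54b**3 − 254b**2 + 778b − 1314 = ((39366/1225)b − 106434/1225)((1225/729)b**2 − (2450/729)b + 1225/81) + (0)
Last nonzero remainder: (1225/729)b**2 − (2450/729)b + 1225/81. Dividing through by 1225/729 gives the monic gcd b**2 − 2b + 9.

b**2 − 2b + 9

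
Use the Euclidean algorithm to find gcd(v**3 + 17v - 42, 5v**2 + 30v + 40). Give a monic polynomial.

1

Euclidean algorithm in ℚ[v]:
  v**3 + 17v - 42 = ((1/5)v - 6/5)(5v**2 + 30v + 40) + (45v + 6)
  5v**2 + 30v + 40 = ((1/9)v + 88/135)(45v + 6) + (1624/45)
  45v + 6 = ((2025/1624)v + 135/812)(1624/45) + (0)
The last nonzero remainder is the constant 1624/45, so the polynomials are coprime and gcd = 1.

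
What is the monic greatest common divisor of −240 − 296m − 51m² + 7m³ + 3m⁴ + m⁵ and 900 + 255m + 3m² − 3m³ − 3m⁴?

60 + 29m + 6m² + m³

By polynomial division,
  m⁵ + 3m⁴ + 7m³ − 51m² − 296m − 240 = (−(1/3)m − 2/3)(−3m⁴ − 3m³ + 3m² + 255m + 900) + (6m³ + 36m² + 174m + 360)
  −3m⁴ − 3m³ + 3m² + 255m + 900 = (−(1/2)m + 5/2)(6m³ + 36m² + 174m + 360) + (0)
Last nonzero remainder: 6m³ + 36m² + 174m + 360. Dividing through by 6 gives the monic gcd m³ + 6m² + 29m + 60.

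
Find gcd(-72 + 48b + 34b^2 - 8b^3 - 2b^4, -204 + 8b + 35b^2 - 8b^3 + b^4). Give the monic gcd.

Apply the Euclidean algorithm:
  -2b^4 - 8b^3 + 34b^2 + 48b - 72 = (-2)(b^4 - 8b^3 + 35b^2 + 8b - 204) + (-24b^3 + 104b^2 + 64b - 480)
  b^4 - 8b^3 + 35b^2 + 8b - 204 = (-(1/24)b + 11/72)(-24b^3 + 104b^2 + 64b - 480) + ((196/9)b^2 - (196/9)b - 392/3)
  -24b^3 + 104b^2 + 64b - 480 = (-(54/49)b + 180/49)((196/9)b^2 - (196/9)b - 392/3) + (0)
Last nonzero remainder: (196/9)b^2 - (196/9)b - 392/3. Dividing through by 196/9 gives the monic gcd b^2 - b - 6.

-6 - b + b^2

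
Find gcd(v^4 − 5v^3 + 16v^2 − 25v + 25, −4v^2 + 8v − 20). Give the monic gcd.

v^2 − 2v + 5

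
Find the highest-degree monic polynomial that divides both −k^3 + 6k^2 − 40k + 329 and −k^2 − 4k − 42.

Repeated division with remainder:
  −k^3 + 6k^2 − 40k + 329 = (k − 10)(−k^2 − 4k − 42) + (−38k − 91)
  −k^2 − 4k − 42 = ((1/38)k + 61/1444)(−38k − 91) + (−55097/1444)
  −38k − 91 = ((54872/55097)k + 18772/7871)(−55097/1444) + (0)
The last nonzero remainder is the constant −55097/1444, so the polynomials are coprime and gcd = 1.

1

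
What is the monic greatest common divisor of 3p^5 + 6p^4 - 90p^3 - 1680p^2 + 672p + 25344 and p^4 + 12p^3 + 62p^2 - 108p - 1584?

p^3 + 6p^2 + 26p - 264

Euclidean algorithm in ℚ[p]:
  3p^5 + 6p^4 - 90p^3 - 1680p^2 + 672p + 25344 = (3p - 30)(p^4 + 12p^3 + 62p^2 - 108p - 1584) + (84p^3 + 504p^2 + 2184p - 22176)
  p^4 + 12p^3 + 62p^2 - 108p - 1584 = ((1/84)p + 1/14)(84p^3 + 504p^2 + 2184p - 22176) + (0)
Last nonzero remainder: 84p^3 + 504p^2 + 2184p - 22176. Dividing through by 84 gives the monic gcd p^3 + 6p^2 + 26p - 264.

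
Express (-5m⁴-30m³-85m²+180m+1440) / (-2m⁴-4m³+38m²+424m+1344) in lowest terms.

(5m-15)/(2m-14)

Repeated division with remainder:
  -5m⁴-30m³-85m²+180m+1440 = (5/2)(-2m⁴-4m³+38m²+424m+1344) + (-20m³-180m²-880m-1920)
  -2m⁴-4m³+38m²+424m+1344 = ((1/10)m-7/10)(-20m³-180m²-880m-1920) + (0)
Last nonzero remainder: -20m³-180m²-880m-1920. Dividing through by -20 gives the monic gcd m³+9m²+44m+96.
Cancel m³+9m²+44m+96 from numerator and denominator to get the reduced form.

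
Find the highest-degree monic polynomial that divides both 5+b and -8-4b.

1

Euclidean algorithm in ℚ[b]:
  b+5 = (-1/4)(-4b-8) + (3)
  -4b-8 = (-(4/3)b-8/3)(3) + (0)
The last nonzero remainder is the constant 3, so the polynomials are coprime and gcd = 1.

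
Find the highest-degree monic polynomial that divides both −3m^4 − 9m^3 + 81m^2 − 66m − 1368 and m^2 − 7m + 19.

m^2 − 7m + 19

By polynomial division,
  −3m^4 − 9m^3 + 81m^2 − 66m − 1368 = (−3m^2 − 30m − 72)(m^2 − 7m + 19) + (0)
The last nonzero remainder m^2 − 7m + 19 is already monic.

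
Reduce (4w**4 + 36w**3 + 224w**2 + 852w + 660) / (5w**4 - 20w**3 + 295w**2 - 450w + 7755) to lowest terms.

Repeated division with remainder:
  4w**4 + 36w**3 + 224w**2 + 852w + 660 = (4/5)(5w**4 - 20w**3 + 295w**2 - 450w + 7755) + (52w**3 - 12w**2 + 1212w - 5544)
  5w**4 - 20w**3 + 295w**2 - 450w + 7755 = ((5/52)w - 245/676)(52w**3 - 12w**2 + 1212w - 5544) + ((29425/169)w**2 + (88275/169)w + 971025/169)
  52w**3 - 12w**2 + 1212w - 5544 = ((8788/29425)w - 28392/29425)((29425/169)w**2 + (88275/169)w + 971025/169) + (0)
Last nonzero remainder: (29425/169)w**2 + (88275/169)w + 971025/169. Dividing through by 29425/169 gives the monic gcd w**2 + 3w + 33.
Cancel w**2 + 3w + 33 from numerator and denominator to get the reduced form.

(4w**2 + 24w + 20)/(5w**2 - 35w + 235)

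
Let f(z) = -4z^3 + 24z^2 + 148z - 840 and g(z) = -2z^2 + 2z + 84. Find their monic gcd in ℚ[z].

z^2 - z - 42

Repeated division with remainder:
  -4z^3 + 24z^2 + 148z - 840 = (2z - 10)(-2z^2 + 2z + 84) + (0)
Last nonzero remainder: -2z^2 + 2z + 84. Dividing through by -2 gives the monic gcd z^2 - z - 42.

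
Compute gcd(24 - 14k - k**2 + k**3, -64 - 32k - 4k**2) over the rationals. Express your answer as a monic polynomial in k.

4 + k

By polynomial division,
  k**3 - k**2 - 14k + 24 = (-(1/4)k + 9/4)(-4k**2 - 32k - 64) + (42k + 168)
  -4k**2 - 32k - 64 = (-(2/21)k - 8/21)(42k + 168) + (0)
Last nonzero remainder: 42k + 168. Dividing through by 42 gives the monic gcd k + 4.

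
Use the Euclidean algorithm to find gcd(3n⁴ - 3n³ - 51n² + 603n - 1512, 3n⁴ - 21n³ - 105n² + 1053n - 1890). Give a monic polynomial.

n² + 4n - 21

Repeated division with remainder:
  3n⁴ - 3n³ - 51n² + 603n - 1512 = (3n⁴ - 21n³ - 105n² + 1053n - 1890) + (18n³ + 54n² - 450n + 378)
  3n⁴ - 21n³ - 105n² + 1053n - 1890 = ((1/6)n - 5/3)(18n³ + 54n² - 450n + 378) + (60n² + 240n - 1260)
  18n³ + 54n² - 450n + 378 = ((3/10)n - 3/10)(60n² + 240n - 1260) + (0)
Last nonzero remainder: 60n² + 240n - 1260. Dividing through by 60 gives the monic gcd n² + 4n - 21.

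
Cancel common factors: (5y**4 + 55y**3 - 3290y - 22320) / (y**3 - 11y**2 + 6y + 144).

(5y**3 + 95y**2 + 760y + 2790)/(y**2 - 3y - 18)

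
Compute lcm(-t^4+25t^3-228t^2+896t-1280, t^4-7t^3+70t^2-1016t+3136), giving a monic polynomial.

t^6-20t^5+201t^4-2206t^3+19144t^2-81408t+125440

Repeated division with remainder:
  -t^4+25t^3-228t^2+896t-1280 = (-1)(t^4-7t^3+70t^2-1016t+3136) + (18t^3-158t^2-120t+1856)
  t^4-7t^3+70t^2-1016t+3136 = ((1/18)t+8/81)(18t^3-158t^2-120t+1856) + ((7474/81)t^2-(29896/27)t+239168/81)
  18t^3-158t^2-120t+1856 = ((729/3737)t+2349/3737)((7474/81)t^2-(29896/27)t+239168/81) + (0)
Last nonzero remainder: (7474/81)t^2-(29896/27)t+239168/81. Dividing through by 7474/81 gives the monic gcd t^2-12t+32.
Then lcm(f, g) = f·g / gcd(f, g); expanding and making the result monic gives the answer.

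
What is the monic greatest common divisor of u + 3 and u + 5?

Apply the Euclidean algorithm:
  u + 3 = (u + 5) + (-2)
  u + 5 = (-(1/2)u - 5/2)(-2) + (0)
The last nonzero remainder is the constant -2, so the polynomials are coprime and gcd = 1.

1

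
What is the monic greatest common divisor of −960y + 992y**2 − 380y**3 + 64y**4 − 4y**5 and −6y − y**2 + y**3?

Repeated division with remainder:
  −4y**5 + 64y**4 − 380y**3 + 992y**2 − 960y = (−4y**2 + 60y − 344)(y**3 − y**2 − 6y) + (1008y**2 − 3024y)
  y**3 − y**2 − 6y = ((1/1008)y + 1/504)(1008y**2 − 3024y) + (0)
Last nonzero remainder: 1008y**2 − 3024y. Dividing through by 1008 gives the monic gcd y**2 − 3y.

−3y + y**2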